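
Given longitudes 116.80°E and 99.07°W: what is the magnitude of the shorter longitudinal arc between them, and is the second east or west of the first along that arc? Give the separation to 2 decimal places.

Raw difference: -99.07 − 116.80 = -215.87°.
Normalise into (−180°, 180°]: -215.87° + 360° = 144.13°.
Positive ⇒ the second point lies to the east; separation 144.13°.

144.13° east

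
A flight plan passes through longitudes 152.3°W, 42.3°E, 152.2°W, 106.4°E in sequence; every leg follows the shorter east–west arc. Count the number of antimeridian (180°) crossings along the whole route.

3

Leg 1: -152.3° → +42.3°, shortest Δλ = -165.4° (west) — crosses 180°.
Leg 2: +42.3° → -152.2°, shortest Δλ = 165.5° (east) — crosses 180°.
Leg 3: -152.2° → +106.4°, shortest Δλ = -101.4° (west) — crosses 180°.
Total crossings: 3.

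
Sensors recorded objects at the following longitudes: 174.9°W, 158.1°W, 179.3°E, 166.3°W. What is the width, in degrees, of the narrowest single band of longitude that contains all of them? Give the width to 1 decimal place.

Sort the longitudes: -174.9°, -166.3°, -158.1°, +179.3°.
Eastward gaps between consecutive values (wrapping around): 8.6°, 8.2°, 337.4°, 5.8°.
Largest gap = 337.4° ⇒ minimal covering band is its complement: 360° − 337.4° = 22.6°.
Band runs from +179.3° eastward to -158.1°, crossing the antimeridian.

22.6°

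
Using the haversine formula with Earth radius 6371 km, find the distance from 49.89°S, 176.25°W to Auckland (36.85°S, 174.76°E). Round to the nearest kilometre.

Δλ = 174.76 − -176.25 = 351.01°; wrapped into (−180°, 180°]: -8.99°.
Δφ = -36.85 − -49.89 = 13.04°.
a = sin²(Δφ/2) + cos φ₁ · cos φ₂ · sin²(Δλ/2) = 0.016060.
c = 2·atan2(√a, √(1−a)) = 0.25414 rad → d = 6371·c ≈ 1619.13 km.

1619 km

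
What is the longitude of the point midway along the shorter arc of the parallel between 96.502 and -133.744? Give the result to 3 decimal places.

+161.379°

Signed shortest Δλ from +96.502° to -133.744° is +129.754°.
Midpoint longitude = +96.502° + (+129.754°)/2 = +96.502° + 64.877° = +161.379°.
(The naïve average (+96.502 + -133.744)/2 = -18.621° is on the wrong side of the globe.)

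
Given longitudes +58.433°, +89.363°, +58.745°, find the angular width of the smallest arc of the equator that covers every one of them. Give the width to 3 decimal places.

30.930°

Sort the longitudes: +58.433°, +58.745°, +89.363°.
Eastward gaps between consecutive values (wrapping around): 0.312°, 30.618°, 329.070°.
Largest gap = 329.070° ⇒ minimal covering band is its complement: 360° − 329.070° = 30.930°.
Band runs from +58.433° eastward to +89.363°.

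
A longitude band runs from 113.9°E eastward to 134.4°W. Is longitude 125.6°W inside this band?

Band width going east from +113.9° to -134.4°: ((-134.4 − 113.9) mod 360) = 111.7°.
Offset of -125.6° east of the west edge: ((-125.6 − 113.9) mod 360) = 120.5°.
120.5° > 111.7° ⇒ outside.

No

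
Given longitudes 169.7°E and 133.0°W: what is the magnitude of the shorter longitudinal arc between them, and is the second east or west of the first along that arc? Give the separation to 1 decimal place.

Raw difference: -133.0 − 169.7 = -302.7°.
Normalise into (−180°, 180°]: -302.7° + 360° = 57.3°.
Positive ⇒ the second point lies to the east; separation 57.3°.

57.3° east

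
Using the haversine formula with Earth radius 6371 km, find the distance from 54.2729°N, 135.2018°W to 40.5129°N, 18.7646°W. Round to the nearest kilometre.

7867 km

Δλ = -18.7646 − -135.2018 = 116.4372°.
Δφ = 40.5129 − 54.2729 = -13.7600°.
a = sin²(Δφ/2) + cos φ₁ · cos φ₂ · sin²(Δλ/2) = 0.335141.
c = 2·atan2(√a, √(1−a)) = 1.23479 rad → d = 6371·c ≈ 7866.85 km.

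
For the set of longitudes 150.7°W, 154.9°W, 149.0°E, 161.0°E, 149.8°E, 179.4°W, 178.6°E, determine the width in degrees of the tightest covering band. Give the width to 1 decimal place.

Sort the longitudes: -179.4°, -154.9°, -150.7°, +149.0°, +149.8°, +161.0°, +178.6°.
Eastward gaps between consecutive values (wrapping around): 24.5°, 4.2°, 299.7°, 0.8°, 11.2°, 17.6°, 2.0°.
Largest gap = 299.7° ⇒ minimal covering band is its complement: 360° − 299.7° = 60.3°.
Band runs from +149.0° eastward to -150.7°, crossing the antimeridian.

60.3°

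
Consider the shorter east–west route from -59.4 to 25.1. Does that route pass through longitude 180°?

Signed shortest Δλ = ((25.1 − -59.4 + 180) mod 360) − 180 = 84.5°.
Going east by 84.5° from -59.4° reaches +25.1° without touching 180°.

No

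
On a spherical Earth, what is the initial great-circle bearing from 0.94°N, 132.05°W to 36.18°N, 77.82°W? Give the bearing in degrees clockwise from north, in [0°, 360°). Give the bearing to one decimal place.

48.3°

Δλ = -77.82 − -132.05 = 54.23°.
θ = atan2( sin Δλ · cos φ₂ , cos φ₁ · sin φ₂ − sin φ₁ · cos φ₂ · cos Δλ )
  = atan2(0.65491, 0.58250) = 48.349° → normalised to [0°, 360°): 48.349°.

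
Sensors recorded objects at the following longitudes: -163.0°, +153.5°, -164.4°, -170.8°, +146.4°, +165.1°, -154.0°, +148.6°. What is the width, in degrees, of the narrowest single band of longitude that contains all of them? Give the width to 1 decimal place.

Sort the longitudes: -170.8°, -164.4°, -163.0°, -154.0°, +146.4°, +148.6°, +153.5°, +165.1°.
Eastward gaps between consecutive values (wrapping around): 6.4°, 1.4°, 9.0°, 300.4°, 2.2°, 4.9°, 11.6°, 24.1°.
Largest gap = 300.4° ⇒ minimal covering band is its complement: 360° − 300.4° = 59.6°.
Band runs from +146.4° eastward to -154.0°, crossing the antimeridian.

59.6°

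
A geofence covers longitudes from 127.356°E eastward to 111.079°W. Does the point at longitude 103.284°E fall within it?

No

Band width going east from +127.356° to -111.079°: ((-111.079 − 127.356) mod 360) = 121.565°.
Offset of +103.284° east of the west edge: ((103.284 − 127.356) mod 360) = 335.928°.
335.928° > 121.565° ⇒ outside.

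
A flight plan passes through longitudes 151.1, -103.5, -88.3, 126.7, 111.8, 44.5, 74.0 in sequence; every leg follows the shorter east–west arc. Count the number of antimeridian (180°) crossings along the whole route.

2

Leg 1: +151.1° → -103.5°, shortest Δλ = 105.4° (east) — crosses 180°.
Leg 2: -103.5° → -88.3°, shortest Δλ = 15.2° (east) — does not cross 180°.
Leg 3: -88.3° → +126.7°, shortest Δλ = -145.0° (west) — crosses 180°.
Leg 4: +126.7° → +111.8°, shortest Δλ = -14.9° (west) — does not cross 180°.
Leg 5: +111.8° → +44.5°, shortest Δλ = -67.3° (west) — does not cross 180°.
Leg 6: +44.5° → +74.0°, shortest Δλ = 29.5° (east) — does not cross 180°.
Total crossings: 2.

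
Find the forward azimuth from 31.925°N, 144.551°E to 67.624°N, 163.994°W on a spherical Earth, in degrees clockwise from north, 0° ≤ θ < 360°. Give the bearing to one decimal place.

24.3°

Δλ = -163.994 − 144.551 = -308.545°; wrapped into (−180°, 180°]: 51.455°.
θ = atan2( sin Δλ · cos φ₂ , cos φ₁ · sin φ₂ − sin φ₁ · cos φ₂ · cos Δλ )
  = atan2(0.29774, 0.65939) = 24.301° → normalised to [0°, 360°): 24.301°.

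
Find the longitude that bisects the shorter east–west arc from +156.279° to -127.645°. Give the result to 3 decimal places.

-165.683°

Signed shortest Δλ from +156.279° to -127.645° is +76.076°.
Midpoint longitude = +156.279° + (+76.076°)/2 = +156.279° + 38.038° = +194.317°.
Normalise into (−180°, 180°]: -165.683°.
(The naïve average (+156.279 + -127.645)/2 = 14.317° is on the wrong side of the globe.)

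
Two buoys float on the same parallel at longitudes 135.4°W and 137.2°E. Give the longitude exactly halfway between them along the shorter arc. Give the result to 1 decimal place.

179.1°W

Signed shortest Δλ from -135.4° to +137.2° is -87.4°.
Midpoint longitude = -135.4° + (-87.4°)/2 = -135.4° − 43.7° = -179.1°.
(The naïve average (-135.4 + +137.2)/2 = 0.9° is on the wrong side of the globe.)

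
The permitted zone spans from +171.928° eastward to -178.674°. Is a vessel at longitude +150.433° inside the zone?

Band width going east from +171.928° to -178.674°: ((-178.674 − 171.928) mod 360) = 9.398°.
Offset of +150.433° east of the west edge: ((150.433 − 171.928) mod 360) = 338.505°.
338.505° > 9.398° ⇒ outside.

No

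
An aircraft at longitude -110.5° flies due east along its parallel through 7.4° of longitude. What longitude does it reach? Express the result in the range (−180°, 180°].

Start at -110.5°; shift +7.4° → -103.1°.
-103.1° already lies in (−180°, 180°].

-103.1°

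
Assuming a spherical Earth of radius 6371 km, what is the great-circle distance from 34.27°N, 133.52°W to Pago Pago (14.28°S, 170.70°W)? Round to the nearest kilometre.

6678 km

Δλ = -170.70 − -133.52 = -37.18°.
Δφ = -14.28 − 34.27 = -48.55°.
a = sin²(Δφ/2) + cos φ₁ · cos φ₂ · sin²(Δλ/2) = 0.250408.
c = 2·atan2(√a, √(1−a)) = 1.04814 rad → d = 6371·c ≈ 6677.69 km.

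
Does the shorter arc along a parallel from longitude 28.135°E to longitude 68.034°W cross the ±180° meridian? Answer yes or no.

No

Signed shortest Δλ = ((-68.034 − 28.135 + 180) mod 360) − 180 = -96.169°.
Going west by 96.169° from +28.135° reaches -68.034° without touching 180°.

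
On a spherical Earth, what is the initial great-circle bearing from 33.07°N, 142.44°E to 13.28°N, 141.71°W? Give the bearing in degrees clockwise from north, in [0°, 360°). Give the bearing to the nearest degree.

86°

Δλ = -141.71 − 142.44 = -284.15°; wrapped into (−180°, 180°]: 75.85°.
θ = atan2( sin Δλ · cos φ₂ , cos φ₁ · sin φ₂ − sin φ₁ · cos φ₂ · cos Δλ )
  = atan2(0.94373, 0.06267) = 86.201° → normalised to [0°, 360°): 86.201°.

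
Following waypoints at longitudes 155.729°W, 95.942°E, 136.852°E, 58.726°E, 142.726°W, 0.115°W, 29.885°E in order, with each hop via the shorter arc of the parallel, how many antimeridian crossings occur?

2

Leg 1: -155.729° → +95.942°, shortest Δλ = -108.329° (west) — crosses 180°.
Leg 2: +95.942° → +136.852°, shortest Δλ = 40.91° (east) — does not cross 180°.
Leg 3: +136.852° → +58.726°, shortest Δλ = -78.126° (west) — does not cross 180°.
Leg 4: +58.726° → -142.726°, shortest Δλ = 158.548° (east) — crosses 180°.
Leg 5: -142.726° → -0.115°, shortest Δλ = 142.611° (east) — does not cross 180°.
Leg 6: -0.115° → +29.885°, shortest Δλ = 30.0° (east) — does not cross 180°.
Total crossings: 2.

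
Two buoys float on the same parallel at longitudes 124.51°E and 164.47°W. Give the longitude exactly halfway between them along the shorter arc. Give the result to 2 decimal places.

Signed shortest Δλ from +124.51° to -164.47° is +71.02°.
Midpoint longitude = +124.51° + (+71.02°)/2 = +124.51° + 35.51° = +160.02°.
(The naïve average (+124.51 + -164.47)/2 = -19.98° is on the wrong side of the globe.)

160.02°E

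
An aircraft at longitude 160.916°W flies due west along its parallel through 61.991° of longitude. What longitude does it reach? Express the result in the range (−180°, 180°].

Start at -160.916°; shift −61.991° → -222.907°.
-222.907° lies outside (−180°, 180°]; add 360° → +137.093°.

137.093°E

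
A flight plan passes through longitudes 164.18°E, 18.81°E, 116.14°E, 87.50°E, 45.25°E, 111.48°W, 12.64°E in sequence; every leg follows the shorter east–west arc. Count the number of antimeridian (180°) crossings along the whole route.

Leg 1: +164.18° → +18.81°, shortest Δλ = -145.37° (west) — does not cross 180°.
Leg 2: +18.81° → +116.14°, shortest Δλ = 97.33° (east) — does not cross 180°.
Leg 3: +116.14° → +87.50°, shortest Δλ = -28.64° (west) — does not cross 180°.
Leg 4: +87.50° → +45.25°, shortest Δλ = -42.25° (west) — does not cross 180°.
Leg 5: +45.25° → -111.48°, shortest Δλ = -156.73° (west) — does not cross 180°.
Leg 6: -111.48° → +12.64°, shortest Δλ = 124.12° (east) — does not cross 180°.
Total crossings: 0.

0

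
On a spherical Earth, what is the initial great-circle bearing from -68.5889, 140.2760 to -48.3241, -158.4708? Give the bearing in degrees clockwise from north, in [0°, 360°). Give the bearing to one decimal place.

Δλ = -158.4708 − 140.2760 = -298.7468°; wrapped into (−180°, 180°]: 61.2532°.
θ = atan2( sin Δλ · cos φ₂ , cos φ₁ · sin φ₂ − sin φ₁ · cos φ₂ · cos Δλ )
  = atan2(0.58297, 0.02505) = 87.540° → normalised to [0°, 360°): 87.540°.

87.5°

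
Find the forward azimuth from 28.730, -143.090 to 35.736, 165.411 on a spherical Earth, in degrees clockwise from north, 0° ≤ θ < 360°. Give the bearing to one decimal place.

293.0°

Δλ = 165.411 − -143.090 = 308.501°; wrapped into (−180°, 180°]: -51.499°.
θ = atan2( sin Δλ · cos φ₂ , cos φ₁ · sin φ₂ − sin φ₁ · cos φ₂ · cos Δλ )
  = atan2(-0.63525, 0.26925) = -67.030° → normalised to [0°, 360°): 292.970°.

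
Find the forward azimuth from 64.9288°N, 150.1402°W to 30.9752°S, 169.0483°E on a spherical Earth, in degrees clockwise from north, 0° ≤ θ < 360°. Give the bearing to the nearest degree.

215°

Δλ = 169.0483 − -150.1402 = 319.1885°; wrapped into (−180°, 180°]: -40.8115°.
θ = atan2( sin Δλ · cos φ₂ , cos φ₁ · sin φ₂ − sin φ₁ · cos φ₂ · cos Δλ )
  = atan2(-0.56037, -0.80587) = -145.187° → normalised to [0°, 360°): 214.813°.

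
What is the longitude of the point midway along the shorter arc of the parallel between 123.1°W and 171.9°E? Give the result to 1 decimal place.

Signed shortest Δλ from -123.1° to +171.9° is -65.0°.
Midpoint longitude = -123.1° + (-65.0°)/2 = -123.1° − 32.5° = -155.6°.
(The naïve average (-123.1 + +171.9)/2 = 24.4° is on the wrong side of the globe.)

155.6°W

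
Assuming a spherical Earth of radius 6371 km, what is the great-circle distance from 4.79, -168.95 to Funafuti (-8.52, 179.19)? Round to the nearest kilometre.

Δλ = 179.19 − -168.95 = 348.14°; wrapped into (−180°, 180°]: -11.86°.
Δφ = -8.52 − 4.79 = -13.31°.
a = sin²(Δφ/2) + cos φ₁ · cos φ₂ · sin²(Δλ/2) = 0.023950.
c = 2·atan2(√a, √(1−a)) = 0.31076 rad → d = 6371·c ≈ 1979.87 km.

1980 km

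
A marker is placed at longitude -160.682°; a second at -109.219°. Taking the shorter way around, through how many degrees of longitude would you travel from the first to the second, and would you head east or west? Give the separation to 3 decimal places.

51.463° east

Raw difference: -109.219 − -160.682 = 51.463°.
Normalise into (−180°, 180°]: 51.463° stays 51.463°.
Positive ⇒ the second point lies to the east; separation 51.463°.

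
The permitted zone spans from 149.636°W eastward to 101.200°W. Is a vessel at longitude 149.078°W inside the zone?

Yes

Band width going east from -149.636° to -101.200°: ((-101.200 − -149.636) mod 360) = 48.436°.
Offset of -149.078° east of the west edge: ((-149.078 − -149.636) mod 360) = 0.558°.
0.558° ≤ 48.436° ⇒ inside.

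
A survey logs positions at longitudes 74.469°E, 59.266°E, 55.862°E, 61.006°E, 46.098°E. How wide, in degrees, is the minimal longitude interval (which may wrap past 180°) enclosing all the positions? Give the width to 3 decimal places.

Sort the longitudes: +46.098°, +55.862°, +59.266°, +61.006°, +74.469°.
Eastward gaps between consecutive values (wrapping around): 9.764°, 3.404°, 1.740°, 13.463°, 331.629°.
Largest gap = 331.629° ⇒ minimal covering band is its complement: 360° − 331.629° = 28.371°.
Band runs from +46.098° eastward to +74.469°.

28.371°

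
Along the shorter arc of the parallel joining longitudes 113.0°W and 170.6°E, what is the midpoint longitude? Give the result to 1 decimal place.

151.2°W

Signed shortest Δλ from -113.0° to +170.6° is -76.4°.
Midpoint longitude = -113.0° + (-76.4°)/2 = -113.0° − 38.2° = -151.2°.
(The naïve average (-113.0 + +170.6)/2 = 28.8° is on the wrong side of the globe.)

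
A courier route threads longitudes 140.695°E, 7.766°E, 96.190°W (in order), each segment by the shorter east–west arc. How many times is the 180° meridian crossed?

Leg 1: +140.695° → +7.766°, shortest Δλ = -132.929° (west) — does not cross 180°.
Leg 2: +7.766° → -96.190°, shortest Δλ = -103.956° (west) — does not cross 180°.
Total crossings: 0.

0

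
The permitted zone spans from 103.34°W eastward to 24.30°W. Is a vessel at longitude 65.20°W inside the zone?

Yes

Band width going east from -103.34° to -24.30°: ((-24.30 − -103.34) mod 360) = 79.04°.
Offset of -65.20° east of the west edge: ((-65.20 − -103.34) mod 360) = 38.14°.
38.14° ≤ 79.04° ⇒ inside.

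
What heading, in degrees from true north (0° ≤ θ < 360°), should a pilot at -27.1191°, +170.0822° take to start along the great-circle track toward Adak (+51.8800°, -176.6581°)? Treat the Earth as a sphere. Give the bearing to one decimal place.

Δλ = -176.6581 − 170.0822 = -346.7403°; wrapped into (−180°, 180°]: 13.2597°.
θ = atan2( sin Δλ · cos φ₂ , cos φ₁ · sin φ₂ − sin φ₁ · cos φ₂ · cos Δλ )
  = atan2(0.14159, 0.97412) = 8.270° → normalised to [0°, 360°): 8.270°.

8.3°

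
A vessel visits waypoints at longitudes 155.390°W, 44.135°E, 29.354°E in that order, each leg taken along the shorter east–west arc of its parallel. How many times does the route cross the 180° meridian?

1

Leg 1: -155.390° → +44.135°, shortest Δλ = -160.475° (west) — crosses 180°.
Leg 2: +44.135° → +29.354°, shortest Δλ = -14.781° (west) — does not cross 180°.
Total crossings: 1.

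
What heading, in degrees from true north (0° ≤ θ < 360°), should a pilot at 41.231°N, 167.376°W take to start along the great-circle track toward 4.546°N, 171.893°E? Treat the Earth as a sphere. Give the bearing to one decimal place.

212.5°

Δλ = 171.893 − -167.376 = 339.269°; wrapped into (−180°, 180°]: -20.731°.
θ = atan2( sin Δλ · cos φ₂ , cos φ₁ · sin φ₂ − sin φ₁ · cos φ₂ · cos Δλ )
  = atan2(-0.35287, -0.55487) = -147.546° → normalised to [0°, 360°): 212.454°.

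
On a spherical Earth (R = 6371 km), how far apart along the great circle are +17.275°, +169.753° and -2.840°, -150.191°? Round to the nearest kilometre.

Δλ = -150.191 − 169.753 = -319.944°; wrapped into (−180°, 180°]: 40.056°.
Δφ = -2.840 − 17.275 = -20.115°.
a = sin²(Δφ/2) + cos φ₁ · cos φ₂ · sin²(Δλ/2) = 0.142361.
c = 2·atan2(√a, √(1−a)) = 0.77378 rad → d = 6371·c ≈ 4929.72 km.

4930 km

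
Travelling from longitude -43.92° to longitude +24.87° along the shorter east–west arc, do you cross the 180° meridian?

No

Signed shortest Δλ = ((24.87 − -43.92 + 180) mod 360) − 180 = 68.79°.
Going east by 68.79° from -43.92° reaches +24.87° without touching 180°.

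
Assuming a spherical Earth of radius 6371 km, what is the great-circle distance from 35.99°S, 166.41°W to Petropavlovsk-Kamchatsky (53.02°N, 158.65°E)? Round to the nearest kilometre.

Δλ = 158.65 − -166.41 = 325.06°; wrapped into (−180°, 180°]: -34.94°.
Δφ = 53.02 − -35.99 = 89.01°.
a = sin²(Δφ/2) + cos φ₁ · cos φ₂ · sin²(Δλ/2) = 0.535226.
c = 2·atan2(√a, √(1−a)) = 1.64131 rad → d = 6371·c ≈ 10456.76 km.

10457 km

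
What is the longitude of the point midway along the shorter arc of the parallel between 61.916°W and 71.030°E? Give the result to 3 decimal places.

4.557°E

Signed shortest Δλ from -61.916° to +71.030° is +132.946°.
Midpoint longitude = -61.916° + (+132.946°)/2 = -61.916° + 66.473° = +4.557°.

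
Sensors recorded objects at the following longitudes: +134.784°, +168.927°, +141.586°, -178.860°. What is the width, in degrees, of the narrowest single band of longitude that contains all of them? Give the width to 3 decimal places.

46.356°

Sort the longitudes: -178.860°, +134.784°, +141.586°, +168.927°.
Eastward gaps between consecutive values (wrapping around): 313.644°, 6.802°, 27.341°, 12.213°.
Largest gap = 313.644° ⇒ minimal covering band is its complement: 360° − 313.644° = 46.356°.
Band runs from +134.784° eastward to -178.860°, crossing the antimeridian.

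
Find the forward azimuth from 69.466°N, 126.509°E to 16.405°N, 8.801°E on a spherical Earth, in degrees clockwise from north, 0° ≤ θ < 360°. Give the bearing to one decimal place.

Δλ = 8.801 − 126.509 = -117.708°.
θ = atan2( sin Δλ · cos φ₂ , cos φ₁ · sin φ₂ − sin φ₁ · cos φ₂ · cos Δλ )
  = atan2(-0.84929, 0.51676) = -58.681° → normalised to [0°, 360°): 301.319°.

301.3°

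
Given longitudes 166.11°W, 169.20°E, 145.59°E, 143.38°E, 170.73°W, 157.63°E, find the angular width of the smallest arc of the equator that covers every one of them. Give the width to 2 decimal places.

50.51°

Sort the longitudes: -170.73°, -166.11°, +143.38°, +145.59°, +157.63°, +169.20°.
Eastward gaps between consecutive values (wrapping around): 4.62°, 309.49°, 2.21°, 12.04°, 11.57°, 20.07°.
Largest gap = 309.49° ⇒ minimal covering band is its complement: 360° − 309.49° = 50.51°.
Band runs from +143.38° eastward to -166.11°, crossing the antimeridian.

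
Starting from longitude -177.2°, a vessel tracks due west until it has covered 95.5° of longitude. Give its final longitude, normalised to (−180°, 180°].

+87.3°

Start at -177.2°; shift −95.5° → -272.7°.
-272.7° lies outside (−180°, 180°]; add 360° → +87.3°.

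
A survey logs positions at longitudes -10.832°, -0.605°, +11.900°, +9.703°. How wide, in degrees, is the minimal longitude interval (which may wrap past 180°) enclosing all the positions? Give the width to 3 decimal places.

22.732°

Sort the longitudes: -10.832°, -0.605°, +9.703°, +11.900°.
Eastward gaps between consecutive values (wrapping around): 10.227°, 10.308°, 2.197°, 337.268°.
Largest gap = 337.268° ⇒ minimal covering band is its complement: 360° − 337.268° = 22.732°.
Band runs from -10.832° eastward to +11.900°.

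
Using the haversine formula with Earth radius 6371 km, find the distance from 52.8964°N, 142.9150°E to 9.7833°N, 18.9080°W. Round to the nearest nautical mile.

6930 nmi

Δλ = -18.9080 − 142.9150 = -161.8230°.
Δφ = 9.7833 − 52.8964 = -43.1131°.
a = sin²(Δφ/2) + cos φ₁ · cos φ₂ · sin²(Δλ/2) = 0.714649.
c = 2·atan2(√a, √(1−a)) = 2.01451 rad → d = 6371·c ≈ 12834.45 km ≈ 6930.05 nmi.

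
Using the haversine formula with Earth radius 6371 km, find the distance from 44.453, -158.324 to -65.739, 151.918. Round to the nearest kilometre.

12974 km

Δλ = 151.918 − -158.324 = 310.242°; wrapped into (−180°, 180°]: -49.758°.
Δφ = -65.739 − 44.453 = -110.192°.
a = sin²(Δφ/2) + cos φ₁ · cos φ₂ · sin²(Δλ/2) = 0.724496.
c = 2·atan2(√a, √(1−a)) = 2.03643 rad → d = 6371·c ≈ 12974.12 km.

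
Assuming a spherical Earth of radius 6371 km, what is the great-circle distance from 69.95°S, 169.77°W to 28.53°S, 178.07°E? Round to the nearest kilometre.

Δλ = 178.07 − -169.77 = 347.84°; wrapped into (−180°, 180°]: -12.16°.
Δφ = -28.53 − -69.95 = 41.42°.
a = sin²(Δφ/2) + cos φ₁ · cos φ₂ · sin²(Δλ/2) = 0.128439.
c = 2·atan2(√a, √(1−a)) = 0.73307 rad → d = 6371·c ≈ 4670.40 km.

4670 km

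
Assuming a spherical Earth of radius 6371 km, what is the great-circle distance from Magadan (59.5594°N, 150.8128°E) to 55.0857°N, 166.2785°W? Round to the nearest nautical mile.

1391 nmi

Δλ = -166.2785 − 150.8128 = -317.0913°; wrapped into (−180°, 180°]: 42.9087°.
Δφ = 55.0857 − 59.5594 = -4.4737°.
a = sin²(Δφ/2) + cos φ₁ · cos φ₂ · sin²(Δλ/2) = 0.040317.
c = 2·atan2(√a, √(1−a)) = 0.40433 rad → d = 6371·c ≈ 2575.98 km ≈ 1390.92 nmi.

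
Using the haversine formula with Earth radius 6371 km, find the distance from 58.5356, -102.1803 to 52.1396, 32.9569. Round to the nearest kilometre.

7060 km

Δλ = 32.9569 − -102.1803 = 135.1372°.
Δφ = 52.1396 − 58.5356 = -6.3960°.
a = sin²(Δφ/2) + cos φ₁ · cos φ₂ · sin²(Δλ/2) = 0.276821.
c = 2·atan2(√a, √(1−a)) = 1.10811 rad → d = 6371·c ≈ 7059.74 km.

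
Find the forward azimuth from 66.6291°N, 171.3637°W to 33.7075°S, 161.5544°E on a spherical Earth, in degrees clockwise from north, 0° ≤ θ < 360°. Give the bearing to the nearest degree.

Δλ = 161.5544 − -171.3637 = 332.9181°; wrapped into (−180°, 180°]: -27.0819°.
θ = atan2( sin Δλ · cos φ₂ , cos φ₁ · sin φ₂ − sin φ₁ · cos φ₂ · cos Δλ )
  = atan2(-0.37873, -0.90004) = -157.179° → normalised to [0°, 360°): 202.821°.

203°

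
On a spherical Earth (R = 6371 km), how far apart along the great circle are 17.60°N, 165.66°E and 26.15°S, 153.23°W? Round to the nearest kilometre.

6587 km

Δλ = -153.23 − 165.66 = -318.89°; wrapped into (−180°, 180°]: 41.11°.
Δφ = -26.15 − 17.60 = -43.75°.
a = sin²(Δφ/2) + cos φ₁ · cos φ₂ · sin²(Δλ/2) = 0.244296.
c = 2·atan2(√a, √(1−a)) = 1.03397 rad → d = 6371·c ≈ 6587.44 km.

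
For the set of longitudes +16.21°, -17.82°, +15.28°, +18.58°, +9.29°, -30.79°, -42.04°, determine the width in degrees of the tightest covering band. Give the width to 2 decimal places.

60.62°

Sort the longitudes: -42.04°, -30.79°, -17.82°, +9.29°, +15.28°, +16.21°, +18.58°.
Eastward gaps between consecutive values (wrapping around): 11.25°, 12.97°, 27.11°, 5.99°, 0.93°, 2.37°, 299.38°.
Largest gap = 299.38° ⇒ minimal covering band is its complement: 360° − 299.38° = 60.62°.
Band runs from -42.04° eastward to +18.58°.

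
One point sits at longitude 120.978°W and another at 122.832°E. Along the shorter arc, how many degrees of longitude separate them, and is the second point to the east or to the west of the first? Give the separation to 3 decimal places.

Raw difference: 122.832 − -120.978 = 243.81°.
Normalise into (−180°, 180°]: 243.81° − 360° = -116.19°.
Negative ⇒ the second point lies to the west; separation 116.190°.

116.190° west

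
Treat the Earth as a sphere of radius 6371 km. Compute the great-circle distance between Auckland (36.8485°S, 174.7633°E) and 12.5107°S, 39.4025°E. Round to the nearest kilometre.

Δλ = 39.4025 − 174.7633 = -135.3608°.
Δφ = -12.5107 − -36.8485 = 24.3378°.
a = sin²(Δφ/2) + cos φ₁ · cos φ₂ · sin²(Δλ/2) = 0.712984.
c = 2·atan2(√a, √(1−a)) = 2.01083 rad → d = 6371·c ≈ 12810.98 km.

12811 km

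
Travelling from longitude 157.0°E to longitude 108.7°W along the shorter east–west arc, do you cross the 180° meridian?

Naïve |-108.7 − 157.0| = 265.7° > 180°, so the shorter arc goes the other way round — across 180°.
Signed shortest Δλ = ((-108.7 − 157.0 + 180) mod 360) − 180 = 94.3°.
Going east by 94.3° from +157.0° passes through 180° before reaching -108.7°.

Yes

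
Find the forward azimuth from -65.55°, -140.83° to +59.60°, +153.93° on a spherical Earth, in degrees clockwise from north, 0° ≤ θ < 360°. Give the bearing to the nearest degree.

320°

Δλ = 153.93 − -140.83 = 294.76°; wrapped into (−180°, 180°]: -65.24°.
θ = atan2( sin Δλ · cos φ₂ , cos φ₁ · sin φ₂ − sin φ₁ · cos φ₂ · cos Δλ )
  = atan2(-0.45951, 0.54992) = -39.882° → normalised to [0°, 360°): 320.118°.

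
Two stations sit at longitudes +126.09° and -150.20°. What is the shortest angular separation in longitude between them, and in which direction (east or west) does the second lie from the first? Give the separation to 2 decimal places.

Raw difference: -150.20 − 126.09 = -276.29°.
Normalise into (−180°, 180°]: -276.29° + 360° = 83.71°.
Positive ⇒ the second point lies to the east; separation 83.71°.

83.71° east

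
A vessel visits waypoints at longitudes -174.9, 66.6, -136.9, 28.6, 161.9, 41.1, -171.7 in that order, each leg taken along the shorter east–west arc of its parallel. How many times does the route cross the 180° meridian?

Leg 1: -174.9° → +66.6°, shortest Δλ = -118.5° (west) — crosses 180°.
Leg 2: +66.6° → -136.9°, shortest Δλ = 156.5° (east) — crosses 180°.
Leg 3: -136.9° → +28.6°, shortest Δλ = 165.5° (east) — does not cross 180°.
Leg 4: +28.6° → +161.9°, shortest Δλ = 133.3° (east) — does not cross 180°.
Leg 5: +161.9° → +41.1°, shortest Δλ = -120.8° (west) — does not cross 180°.
Leg 6: +41.1° → -171.7°, shortest Δλ = 147.2° (east) — crosses 180°.
Total crossings: 3.

3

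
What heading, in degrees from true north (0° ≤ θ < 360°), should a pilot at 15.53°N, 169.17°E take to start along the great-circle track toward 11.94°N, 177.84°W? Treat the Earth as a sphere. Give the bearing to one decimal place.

Δλ = -177.84 − 169.17 = -347.01°; wrapped into (−180°, 180°]: 12.99°.
θ = atan2( sin Δλ · cos φ₂ , cos φ₁ · sin φ₂ − sin φ₁ · cos φ₂ · cos Δλ )
  = atan2(0.21992, -0.05591) = 104.265° → normalised to [0°, 360°): 104.265°.

104.3°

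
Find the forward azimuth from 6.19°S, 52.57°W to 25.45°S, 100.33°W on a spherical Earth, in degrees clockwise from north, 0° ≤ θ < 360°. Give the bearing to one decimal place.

241.6°

Δλ = -100.33 − -52.57 = -47.76°.
θ = atan2( sin Δλ · cos φ₂ , cos φ₁ · sin φ₂ − sin φ₁ · cos φ₂ · cos Δλ )
  = atan2(-0.66849, -0.36177) = -118.421° → normalised to [0°, 360°): 241.579°.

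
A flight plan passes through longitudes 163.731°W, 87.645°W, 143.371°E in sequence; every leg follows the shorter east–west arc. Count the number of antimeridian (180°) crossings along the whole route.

1

Leg 1: -163.731° → -87.645°, shortest Δλ = 76.086° (east) — does not cross 180°.
Leg 2: -87.645° → +143.371°, shortest Δλ = -128.984° (west) — crosses 180°.
Total crossings: 1.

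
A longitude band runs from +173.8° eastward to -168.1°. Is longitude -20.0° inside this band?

No

Band width going east from +173.8° to -168.1°: ((-168.1 − 173.8) mod 360) = 18.1°.
Offset of -20.0° east of the west edge: ((-20.0 − 173.8) mod 360) = 166.2°.
166.2° > 18.1° ⇒ outside.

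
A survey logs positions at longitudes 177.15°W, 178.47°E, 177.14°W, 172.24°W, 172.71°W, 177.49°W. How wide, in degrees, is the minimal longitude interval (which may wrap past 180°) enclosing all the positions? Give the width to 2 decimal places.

Sort the longitudes: -177.49°, -177.15°, -177.14°, -172.71°, -172.24°, +178.47°.
Eastward gaps between consecutive values (wrapping around): 0.34°, 0.01°, 4.43°, 0.47°, 350.71°, 4.04°.
Largest gap = 350.71° ⇒ minimal covering band is its complement: 360° − 350.71° = 9.29°.
Band runs from +178.47° eastward to -172.24°, crossing the antimeridian.

9.29°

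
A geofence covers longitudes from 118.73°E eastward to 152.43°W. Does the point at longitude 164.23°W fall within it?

Band width going east from +118.73° to -152.43°: ((-152.43 − 118.73) mod 360) = 88.84°.
Offset of -164.23° east of the west edge: ((-164.23 − 118.73) mod 360) = 77.04°.
77.04° ≤ 88.84° ⇒ inside.

Yes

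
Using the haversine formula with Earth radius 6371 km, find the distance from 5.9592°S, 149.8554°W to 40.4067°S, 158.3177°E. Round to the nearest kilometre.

6408 km

Δλ = 158.3177 − -149.8554 = 308.1731°; wrapped into (−180°, 180°]: -51.8269°.
Δφ = -40.4067 − -5.9592 = -34.4475°.
a = sin²(Δφ/2) + cos φ₁ · cos φ₂ · sin²(Δλ/2) = 0.232316.
c = 2·atan2(√a, √(1−a)) = 1.00585 rad → d = 6371·c ≈ 6408.29 km.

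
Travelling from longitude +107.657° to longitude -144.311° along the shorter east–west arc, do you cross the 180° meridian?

Yes

Naïve |-144.311 − 107.657| = 251.968° > 180°, so the shorter arc goes the other way round — across 180°.
Signed shortest Δλ = ((-144.311 − 107.657 + 180) mod 360) − 180 = 108.032°.
Going east by 108.032° from +107.657° passes through 180° before reaching -144.311°.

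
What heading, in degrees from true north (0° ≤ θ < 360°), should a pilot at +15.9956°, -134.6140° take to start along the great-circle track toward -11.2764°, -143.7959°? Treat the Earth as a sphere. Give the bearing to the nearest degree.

Δλ = -143.7959 − -134.6140 = -9.1819°.
θ = atan2( sin Δλ · cos φ₂ , cos φ₁ · sin φ₂ − sin φ₁ · cos φ₂ · cos Δλ )
  = atan2(-0.15649, -0.45475) = -161.011° → normalised to [0°, 360°): 198.989°.

199°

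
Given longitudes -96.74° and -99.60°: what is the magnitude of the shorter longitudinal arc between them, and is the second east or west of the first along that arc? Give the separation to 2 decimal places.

2.86° west

Raw difference: -99.60 − -96.74 = -2.86°.
Normalise into (−180°, 180°]: -2.86° stays -2.86°.
Negative ⇒ the second point lies to the west; separation 2.86°.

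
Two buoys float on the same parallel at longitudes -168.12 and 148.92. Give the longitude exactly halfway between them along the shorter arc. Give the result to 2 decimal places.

Signed shortest Δλ from -168.12° to +148.92° is -42.96°.
Midpoint longitude = -168.12° + (-42.96°)/2 = -168.12° − 21.48° = -189.60°.
Normalise into (−180°, 180°]: +170.40°.
(The naïve average (-168.12 + +148.92)/2 = -9.6° is on the wrong side of the globe.)

+170.40°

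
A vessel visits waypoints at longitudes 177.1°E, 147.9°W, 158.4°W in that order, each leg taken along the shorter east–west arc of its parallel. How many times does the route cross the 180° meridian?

1

Leg 1: +177.1° → -147.9°, shortest Δλ = 35.0° (east) — crosses 180°.
Leg 2: -147.9° → -158.4°, shortest Δλ = -10.5° (west) — does not cross 180°.
Total crossings: 1.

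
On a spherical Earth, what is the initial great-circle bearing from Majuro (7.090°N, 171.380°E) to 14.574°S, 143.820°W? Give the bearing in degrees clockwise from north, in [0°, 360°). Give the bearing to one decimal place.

Δλ = -143.820 − 171.380 = -315.200°; wrapped into (−180°, 180°]: 44.800°.
θ = atan2( sin Δλ · cos φ₂ , cos φ₁ · sin φ₂ − sin φ₁ · cos φ₂ · cos Δλ )
  = atan2(0.68196, -0.33447) = 116.126° → normalised to [0°, 360°): 116.126°.

116.1°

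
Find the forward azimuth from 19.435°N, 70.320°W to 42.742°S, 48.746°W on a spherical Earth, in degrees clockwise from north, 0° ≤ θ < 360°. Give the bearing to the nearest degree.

Δλ = -48.746 − -70.320 = 21.574°.
θ = atan2( sin Δλ · cos φ₂ , cos φ₁ · sin φ₂ − sin φ₁ · cos φ₂ · cos Δλ )
  = atan2(0.27005, -0.86727) = 162.705° → normalised to [0°, 360°): 162.705°.

163°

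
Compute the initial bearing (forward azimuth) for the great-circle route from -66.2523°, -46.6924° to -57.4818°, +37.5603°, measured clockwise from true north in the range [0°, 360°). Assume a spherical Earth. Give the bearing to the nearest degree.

Δλ = 37.5603 − -46.6924 = 84.2527°.
θ = atan2( sin Δλ · cos φ₂ , cos φ₁ · sin φ₂ − sin φ₁ · cos φ₂ · cos Δλ )
  = atan2(0.53487, -0.29030) = 118.491° → normalised to [0°, 360°): 118.491°.

118°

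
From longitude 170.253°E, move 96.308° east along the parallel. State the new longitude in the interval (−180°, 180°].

93.439°W

Start at +170.253°; shift +96.308° → +266.561°.
+266.561° lies outside (−180°, 180°]; subtract 360° → -93.439°.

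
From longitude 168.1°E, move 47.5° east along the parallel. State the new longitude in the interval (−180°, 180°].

Start at +168.1°; shift +47.5° → +215.6°.
+215.6° lies outside (−180°, 180°]; subtract 360° → -144.4°.

144.4°W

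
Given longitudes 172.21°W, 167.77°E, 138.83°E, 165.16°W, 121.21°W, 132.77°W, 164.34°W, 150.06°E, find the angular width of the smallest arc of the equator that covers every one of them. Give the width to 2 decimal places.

Sort the longitudes: -172.21°, -165.16°, -164.34°, -132.77°, -121.21°, +138.83°, +150.06°, +167.77°.
Eastward gaps between consecutive values (wrapping around): 7.05°, 0.82°, 31.57°, 11.56°, 260.04°, 11.23°, 17.71°, 20.02°.
Largest gap = 260.04° ⇒ minimal covering band is its complement: 360° − 260.04° = 99.96°.
Band runs from +138.83° eastward to -121.21°, crossing the antimeridian.

99.96°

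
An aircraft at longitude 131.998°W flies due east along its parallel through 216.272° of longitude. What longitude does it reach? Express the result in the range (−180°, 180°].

84.274°E

Start at -131.998°; shift +216.272° → +84.274°.
+84.274° already lies in (−180°, 180°].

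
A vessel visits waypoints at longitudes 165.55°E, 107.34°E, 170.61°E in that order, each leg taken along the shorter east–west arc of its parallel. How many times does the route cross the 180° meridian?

Leg 1: +165.55° → +107.34°, shortest Δλ = -58.21° (west) — does not cross 180°.
Leg 2: +107.34° → +170.61°, shortest Δλ = 63.27° (east) — does not cross 180°.
Total crossings: 0.

0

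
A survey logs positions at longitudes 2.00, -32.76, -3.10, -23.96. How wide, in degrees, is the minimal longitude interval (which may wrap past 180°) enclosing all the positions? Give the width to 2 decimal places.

Sort the longitudes: -32.76°, -23.96°, -3.10°, +2.00°.
Eastward gaps between consecutive values (wrapping around): 8.80°, 20.86°, 5.10°, 325.24°.
Largest gap = 325.24° ⇒ minimal covering band is its complement: 360° − 325.24° = 34.76°.
Band runs from -32.76° eastward to +2.00°.

34.76°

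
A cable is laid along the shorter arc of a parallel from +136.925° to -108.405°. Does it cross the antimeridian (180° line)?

Naïve |-108.405 − 136.925| = 245.33° > 180°, so the shorter arc goes the other way round — across 180°.
Signed shortest Δλ = ((-108.405 − 136.925 + 180) mod 360) − 180 = 114.67°.
Going east by 114.67° from +136.925° passes through 180° before reaching -108.405°.

Yes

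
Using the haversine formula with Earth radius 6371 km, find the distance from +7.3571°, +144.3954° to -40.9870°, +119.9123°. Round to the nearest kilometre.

Δλ = 119.9123 − 144.3954 = -24.4831°.
Δφ = -40.9870 − 7.3571 = -48.3441°.
a = sin²(Δφ/2) + cos φ₁ · cos φ₂ · sin²(Δλ/2) = 0.201330.
c = 2·atan2(√a, √(1−a)) = 0.93062 rad → d = 6371·c ≈ 5928.95 km.

5929 km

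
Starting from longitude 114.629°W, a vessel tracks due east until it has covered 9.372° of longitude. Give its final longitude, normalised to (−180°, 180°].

Start at -114.629°; shift +9.372° → -105.257°.
-105.257° already lies in (−180°, 180°].

105.257°W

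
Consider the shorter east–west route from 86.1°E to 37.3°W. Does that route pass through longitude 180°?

No

Signed shortest Δλ = ((-37.3 − 86.1 + 180) mod 360) − 180 = -123.4°.
Going west by 123.4° from +86.1° reaches -37.3° without touching 180°.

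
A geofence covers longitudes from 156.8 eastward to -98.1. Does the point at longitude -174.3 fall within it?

Band width going east from +156.8° to -98.1°: ((-98.1 − 156.8) mod 360) = 105.1°.
Offset of -174.3° east of the west edge: ((-174.3 − 156.8) mod 360) = 28.9°.
28.9° ≤ 105.1° ⇒ inside.

Yes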